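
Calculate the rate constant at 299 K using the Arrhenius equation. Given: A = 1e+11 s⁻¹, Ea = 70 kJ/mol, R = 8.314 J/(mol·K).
5.90e-02 s⁻¹

k = A·exp(-Ea/(R·T)) = 1e+11·exp(-70000/(8.314·299)) = 1e+11·exp(-28.1590) = 1e+11·5.8981e-13 = 5.90e-02 s⁻¹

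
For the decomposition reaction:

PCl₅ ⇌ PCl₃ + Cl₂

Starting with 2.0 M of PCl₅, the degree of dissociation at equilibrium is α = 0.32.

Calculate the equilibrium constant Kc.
K_c = 0.3012

x = α·[A]₀ = 0.32 × 2.0 = 0.64 M dissociated.
At eq: [PCl₅] = 2.0 − 0.64 = 1.36 M; [PCl₃] = [Cl₂] = x = 0.64 M.
Kc = [PCl₃][Cl₂]/[PCl₅] = (0.64)²/1.36 = 0.3012.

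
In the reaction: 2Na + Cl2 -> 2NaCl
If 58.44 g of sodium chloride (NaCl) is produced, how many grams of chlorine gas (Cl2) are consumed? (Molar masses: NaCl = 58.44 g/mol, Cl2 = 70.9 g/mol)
Moles of NaCl = 58.44 g ÷ 58.44 g/mol = 1 mol
Mole ratio: 1 mol Cl2 / 2 mol NaCl
Moles of Cl2 = 1 × (1/2) = 0.5 mol
Mass of Cl2 = 0.5 mol × 70.9 g/mol = 35.45 g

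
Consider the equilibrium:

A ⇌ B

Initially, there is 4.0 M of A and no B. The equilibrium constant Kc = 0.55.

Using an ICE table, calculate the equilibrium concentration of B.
[B] = 1.419 M

ICE: [A] = 4.0 − x, [B] = x.
Kc = x/(4.0 − x) = 0.55 ⇒ x = 0.55·4.0/(1 + 0.55) = 2.2/1.55 = 1.419.
[B] = x = 1.419 M.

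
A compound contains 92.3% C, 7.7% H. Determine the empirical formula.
Moles of C = 92.3 g / 12.01 g/mol = 7.685 mol
Moles of H = 7.7 g / 1.008 g/mol = 7.639 mol

Smallest moles = 7.639
Divide all by smallest:
C: 7.685 / 7.639 = 1.01
H: 7.639 / 7.639 = 1.00

Empirical formula: CH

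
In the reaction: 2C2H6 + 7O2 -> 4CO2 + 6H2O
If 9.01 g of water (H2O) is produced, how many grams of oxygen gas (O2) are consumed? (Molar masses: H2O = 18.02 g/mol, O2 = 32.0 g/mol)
Moles of H2O = 9.01 g ÷ 18.02 g/mol = 0.5 mol
Mole ratio: 7 mol O2 / 6 mol H2O
Moles of O2 = 0.5 × (7/6) = 0.583333 mol
Mass of O2 = 0.583333 mol × 32.0 g/mol = 18.67 g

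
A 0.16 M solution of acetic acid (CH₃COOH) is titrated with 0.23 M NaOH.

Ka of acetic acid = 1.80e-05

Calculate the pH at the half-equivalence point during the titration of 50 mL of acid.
pH = pKa = 4.74

At the half-equivalence point, [HA] = [A⁻], so by Henderson–Hasselbalch pH = pKa + log(1) = pKa.
pKa = −log(1.80e-05) = 4.74.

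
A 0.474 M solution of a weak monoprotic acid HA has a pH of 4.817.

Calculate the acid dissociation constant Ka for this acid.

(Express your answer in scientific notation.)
K_a = 4.90e-10

[H⁺] = 10^(−pH) = 10^(−4.817) = 1.524e-05 M. For HA ⇌ H⁺ + A⁻, Ka = x²/(C − x) = (1.524e-05)²/(0.474 − 1.524e-05) = 4.90e-10.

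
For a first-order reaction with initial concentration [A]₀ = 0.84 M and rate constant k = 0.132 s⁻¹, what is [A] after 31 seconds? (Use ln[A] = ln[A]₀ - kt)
0.0140 M

ln[A] = ln[A]₀ - k·t = ln(0.84) - (0.132)·(31) = -0.1744 - 4.0920 = -4.2664
[A] = e^(-4.2664) = 0.0140 M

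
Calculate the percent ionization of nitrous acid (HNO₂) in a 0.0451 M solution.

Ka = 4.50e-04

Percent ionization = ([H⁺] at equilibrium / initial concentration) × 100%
Percent ionization = 9.5%

Let x = [H⁺]. Ka = x²/(C - x) ⇒ x² + (4.50e-04)x - (4.50e-04)(0.0451) = 0. x = 4.2856e-03. Percent = (4.2856e-03/0.0451) × 100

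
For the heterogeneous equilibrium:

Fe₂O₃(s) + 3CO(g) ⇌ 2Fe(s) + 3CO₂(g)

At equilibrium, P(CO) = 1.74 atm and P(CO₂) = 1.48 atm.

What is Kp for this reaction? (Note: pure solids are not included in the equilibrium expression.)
K_p = 0.615

Solids (Fe₂O₃, Fe) are excluded.
Kp = P(CO₂)³/P(CO)³ = (1.48)³/(1.74)³ = 3.242/5.268 = 0.615.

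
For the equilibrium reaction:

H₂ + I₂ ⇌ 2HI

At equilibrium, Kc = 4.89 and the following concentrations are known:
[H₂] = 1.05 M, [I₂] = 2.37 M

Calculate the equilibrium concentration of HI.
[HI] = 3.4884 M

Kc = ([HI]^2) / ([H₂] × [I₂]) = 4.89
[HI]^2 = Kc · (reactant terms)/(other product terms) = 4.89 · 2.4885 / 1 = 12.169
[HI] = (12.169)^(1/2) = 3.4884 M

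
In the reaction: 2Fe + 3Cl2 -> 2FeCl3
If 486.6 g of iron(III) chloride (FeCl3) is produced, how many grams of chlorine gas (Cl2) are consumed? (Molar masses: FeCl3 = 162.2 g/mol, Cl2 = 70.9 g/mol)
Moles of FeCl3 = 486.6 g ÷ 162.2 g/mol = 3 mol
Mole ratio: 3 mol Cl2 / 2 mol FeCl3
Moles of Cl2 = 3 × (3/2) = 4.5 mol
Mass of Cl2 = 4.5 mol × 70.9 g/mol = 319.1 g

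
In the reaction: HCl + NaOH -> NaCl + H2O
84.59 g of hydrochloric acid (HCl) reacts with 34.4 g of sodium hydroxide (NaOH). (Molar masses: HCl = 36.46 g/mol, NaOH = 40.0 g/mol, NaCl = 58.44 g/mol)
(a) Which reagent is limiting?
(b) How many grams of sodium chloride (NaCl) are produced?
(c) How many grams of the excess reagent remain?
(a) NaOH, (b) 50.26 g, (c) 53.23 g

Moles of HCl = 84.59 g ÷ 36.46 g/mol = 2.32008 mol
Moles of NaOH = 34.4 g ÷ 40.0 g/mol = 0.86 mol
Moles ÷ coefficient: HCl: 2.32008/1 = 2.32, NaOH: 0.86/1 = 0.86
(a) NaOH has the smaller value, so NaOH is the limiting reagent.
(b) Moles of NaCl = 0.86 mol NaOH × (1/1) = 0.86 mol; mass = 0.86 mol × 58.44 g/mol = 50.26 g
(c) HCl consumed = 0.86 × (1/1) = 0.86 mol; remaining = 2.32008 − 0.86 = 1.46008 mol; mass = 1.46008 mol × 36.46 g/mol = 53.23 g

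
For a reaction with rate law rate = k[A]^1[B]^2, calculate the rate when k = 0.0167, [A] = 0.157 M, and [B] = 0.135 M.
4.778e-05 M/s

rate = k·[A]^1·[B]^2 = 0.0167·(0.157)^1·(0.135)^2 = 0.0167·0.157·0.018225 = 4.778e-05 M/s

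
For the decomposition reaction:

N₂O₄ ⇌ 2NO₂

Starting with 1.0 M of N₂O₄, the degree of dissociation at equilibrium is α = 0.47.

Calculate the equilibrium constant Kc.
K_c = 1.6672

x = α·[A]₀ = 0.47 × 1.0 = 0.47 M dissociated.
At eq: [N₂O₄] = 1.0 − 0.47 = 0.53 M; [NO₂] = 2x = 0.94 M.
Kc = [NO₂]²/[N₂O₄] = (0.94)²/0.53 = 1.667.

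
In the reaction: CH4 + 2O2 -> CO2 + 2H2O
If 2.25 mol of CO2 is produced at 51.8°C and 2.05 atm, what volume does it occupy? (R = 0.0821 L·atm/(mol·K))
T = 51.8°C + 273.15 = 324.95 K
V = nRT/P = (2.25 × 0.0821 × 324.95) / 2.05
V = 29.28 L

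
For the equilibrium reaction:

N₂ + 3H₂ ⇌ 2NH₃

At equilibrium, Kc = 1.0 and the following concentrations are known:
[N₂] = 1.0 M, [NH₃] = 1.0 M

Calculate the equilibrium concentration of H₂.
[H₂] = 1.0000 M

Kc = ([NH₃]^2) / ([N₂] × [H₂]^3) = 1.0
[H₂]^3 = (product terms)/(Kc · other reactant terms) = 1 / (1.0 · 1) = 1
[H₂] = (1)^(1/3) = 1.0000 M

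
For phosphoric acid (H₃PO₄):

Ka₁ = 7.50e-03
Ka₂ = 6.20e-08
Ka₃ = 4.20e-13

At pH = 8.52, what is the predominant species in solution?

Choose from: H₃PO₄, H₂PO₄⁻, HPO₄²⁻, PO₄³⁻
HPO₄²⁻

pKa1 = 2.12, pKa2 = 7.21, pKa3 = 12.38. Each pKa is the crossover between adjacent species; pH = 8.52 lies in the region where HPO₄²⁻ predominates.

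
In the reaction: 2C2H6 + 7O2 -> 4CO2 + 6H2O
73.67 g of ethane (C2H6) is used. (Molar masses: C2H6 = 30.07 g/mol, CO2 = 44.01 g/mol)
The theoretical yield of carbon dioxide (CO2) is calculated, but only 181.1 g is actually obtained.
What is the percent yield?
Moles of C2H6 = 73.67 g ÷ 30.07 g/mol = 2.44995 mol
Mole ratio: 4 mol CO2 / 2 mol C2H6
Moles of CO2 = 2.44995 × (4/2) = 4.8999 mol
Theoretical yield = 4.8999 mol × 44.01 g/mol = 215.64 g
Actual yield = 181.1 g
Percent yield = (181.1 / 215.64) × 100% = 84.0%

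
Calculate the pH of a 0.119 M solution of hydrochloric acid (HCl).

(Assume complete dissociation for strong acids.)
pH = 0.92

[H⁺] = 0.119 M for strong acid. pH = -log[H⁺] = -log(0.119)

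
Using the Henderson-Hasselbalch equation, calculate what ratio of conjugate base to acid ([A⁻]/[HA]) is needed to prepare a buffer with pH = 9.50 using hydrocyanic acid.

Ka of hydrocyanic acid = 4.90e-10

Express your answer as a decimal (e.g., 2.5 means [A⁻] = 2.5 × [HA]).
[A⁻]/[HA] = 1.550

pKa = −log(4.90e-10) = 9.3098. pH = pKa + log([A⁻]/[HA]). 9.50 = 9.3098 + log(ratio). log(ratio) = 9.50 − 9.3098 = 0.1902. ratio = 10^(0.1902) = 1.550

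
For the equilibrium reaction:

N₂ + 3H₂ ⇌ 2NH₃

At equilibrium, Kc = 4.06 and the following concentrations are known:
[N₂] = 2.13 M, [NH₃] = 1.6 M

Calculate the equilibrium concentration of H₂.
[H₂] = 0.6665 M

Kc = ([NH₃]^2) / ([N₂] × [H₂]^3) = 4.06
[H₂]^3 = (product terms)/(Kc · other reactant terms) = 2.56 / (4.06 · 2.13) = 0.29603
[H₂] = (0.29603)^(1/3) = 0.6665 M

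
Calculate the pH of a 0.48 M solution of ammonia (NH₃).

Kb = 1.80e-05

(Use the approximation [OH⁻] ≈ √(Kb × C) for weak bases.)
pH = 11.47

[OH⁻] = √(Kb × C) = √(1.80e-05 × 0.48) = 2.9394e-03. pOH = 2.53, pH = 14 - pOH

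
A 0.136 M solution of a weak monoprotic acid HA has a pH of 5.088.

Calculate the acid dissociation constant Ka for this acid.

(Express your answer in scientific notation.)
K_a = 4.90e-10

[H⁺] = 10^(−pH) = 10^(−5.088) = 8.166e-06 M. For HA ⇌ H⁺ + A⁻, Ka = x²/(C − x) = (8.166e-06)²/(0.136 − 8.166e-06) = 4.90e-10.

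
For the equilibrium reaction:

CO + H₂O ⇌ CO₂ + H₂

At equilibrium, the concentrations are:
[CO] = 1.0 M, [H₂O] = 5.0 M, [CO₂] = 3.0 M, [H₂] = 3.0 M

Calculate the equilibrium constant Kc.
K_c = 1.8000

Kc = ([CO₂] × [H₂]) / ([CO] × [H₂O])
   = ((3.0)·(3.0)) / ((1.0)·(5.0))
   = 9 / 5 = 1.8000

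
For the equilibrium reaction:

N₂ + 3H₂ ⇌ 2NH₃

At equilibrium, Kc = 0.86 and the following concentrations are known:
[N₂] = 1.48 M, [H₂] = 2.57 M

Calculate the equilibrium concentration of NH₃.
[NH₃] = 4.6481 M

Kc = ([NH₃]^2) / ([N₂] × [H₂]^3) = 0.86
[NH₃]^2 = Kc · (reactant terms)/(other product terms) = 0.86 · 25.122 / 1 = 21.605
[NH₃] = (21.605)^(1/2) = 4.6481 M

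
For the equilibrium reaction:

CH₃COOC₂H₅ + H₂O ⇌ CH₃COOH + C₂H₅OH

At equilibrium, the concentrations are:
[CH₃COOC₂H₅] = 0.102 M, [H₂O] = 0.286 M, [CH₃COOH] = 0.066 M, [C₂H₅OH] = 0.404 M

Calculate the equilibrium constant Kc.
K_c = 0.9140

Kc = ([CH₃COOH] × [C₂H₅OH]) / ([CH₃COOC₂H₅] × [H₂O])
   = ((0.066)·(0.404)) / ((0.102)·(0.286))
   = 0.026664 / 0.029172 = 0.9140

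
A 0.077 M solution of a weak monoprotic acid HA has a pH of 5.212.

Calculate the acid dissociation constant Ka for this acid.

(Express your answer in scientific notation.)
K_a = 4.89e-10

[H⁺] = 10^(−pH) = 10^(−5.212) = 6.138e-06 M. For HA ⇌ H⁺ + A⁻, Ka = x²/(C − x) = (6.138e-06)²/(0.077 − 6.138e-06) = 4.89e-10.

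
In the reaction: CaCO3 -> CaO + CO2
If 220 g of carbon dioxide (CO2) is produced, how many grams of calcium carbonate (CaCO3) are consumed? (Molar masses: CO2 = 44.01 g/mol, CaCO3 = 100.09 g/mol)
Moles of CO2 = 220 g ÷ 44.01 g/mol = 4.99886 mol
Mole ratio: 1 mol CaCO3 / 1 mol CO2
Moles of CaCO3 = 4.99886 × (1/1) = 4.99886 mol
Mass of CaCO3 = 4.99886 mol × 100.09 g/mol = 500.3 g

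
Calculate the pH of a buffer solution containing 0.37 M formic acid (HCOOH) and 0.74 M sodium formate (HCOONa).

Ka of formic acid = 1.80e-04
pH = 4.05

pKa = -log(1.80e-04) = 3.74. pH = pKa + log([A⁻]/[HA]) = 3.74 + log(0.74/0.37)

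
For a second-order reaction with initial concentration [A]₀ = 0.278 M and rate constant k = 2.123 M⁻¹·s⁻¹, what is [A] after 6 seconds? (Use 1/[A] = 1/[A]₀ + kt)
0.0612 M

1/[A] = 1/[A]₀ + k·t = 1/0.278 + (2.123)·(6) = 3.5971 + 12.7380 = 16.3351
[A] = 1/16.3351 = 0.0612 M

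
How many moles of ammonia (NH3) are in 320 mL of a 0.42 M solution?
Moles = Molarity × Volume (L)
Moles = 0.42 M × 0.32 L = 0.1344 mol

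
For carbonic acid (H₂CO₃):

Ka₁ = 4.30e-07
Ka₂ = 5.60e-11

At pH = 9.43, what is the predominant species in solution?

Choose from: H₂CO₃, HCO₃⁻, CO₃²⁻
HCO₃⁻

pKa1 = 6.37, pKa2 = 10.25. Each pKa is the crossover between adjacent species; pH = 9.43 lies in the region where HCO₃⁻ predominates.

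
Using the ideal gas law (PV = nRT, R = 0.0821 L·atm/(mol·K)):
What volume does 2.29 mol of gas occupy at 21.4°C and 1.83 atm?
T = 21.4°C + 273.15 = 294.55 K
V = nRT/P = (2.29 × 0.0821 × 294.55) / 1.83
V = 30.26 L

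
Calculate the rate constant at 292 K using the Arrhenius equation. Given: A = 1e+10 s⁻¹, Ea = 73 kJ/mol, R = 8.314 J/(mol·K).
8.73e-04 s⁻¹

k = A·exp(-Ea/(R·T)) = 1e+10·exp(-73000/(8.314·292)) = 1e+10·exp(-30.0698) = 1e+10·8.7271e-14 = 8.73e-04 s⁻¹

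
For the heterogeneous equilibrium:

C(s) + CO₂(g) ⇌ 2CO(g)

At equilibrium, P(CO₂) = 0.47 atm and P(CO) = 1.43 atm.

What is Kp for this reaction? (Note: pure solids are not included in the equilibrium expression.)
K_p = 4.351

Solid C is excluded.
Kp = P(CO)²/P(CO₂) = (1.43)²/0.47 = 2.045/0.47 = 4.351.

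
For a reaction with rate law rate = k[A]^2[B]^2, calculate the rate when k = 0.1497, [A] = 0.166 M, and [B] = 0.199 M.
0.0001634 M/s

rate = k·[A]^2·[B]^2 = 0.1497·(0.166)^2·(0.199)^2 = 0.1497·0.027556·0.039601 = 0.0001634 M/s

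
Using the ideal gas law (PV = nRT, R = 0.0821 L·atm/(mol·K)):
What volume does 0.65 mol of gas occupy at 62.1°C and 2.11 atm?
T = 62.1°C + 273.15 = 335.25 K
V = nRT/P = (0.65 × 0.0821 × 335.25) / 2.11
V = 8.48 L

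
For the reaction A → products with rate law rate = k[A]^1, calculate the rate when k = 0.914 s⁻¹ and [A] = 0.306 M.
0.2797 M/s

rate = k·[A]^1 = 0.914·(0.306)^1 = 0.914·0.306 = 0.2797 M/s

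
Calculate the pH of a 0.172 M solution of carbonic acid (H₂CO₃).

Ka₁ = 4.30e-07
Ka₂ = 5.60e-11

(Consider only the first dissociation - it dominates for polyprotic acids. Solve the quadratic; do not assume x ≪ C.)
pH = 3.57

x² + Ka₁·x − Ka₁·C = 0 with Ka₁ = 4.30e-07, C = 0.172.
x = (−Ka₁ + √(Ka₁² + 4·Ka₁·C))/2 = 2.7174e-04 M, so pH = 3.57.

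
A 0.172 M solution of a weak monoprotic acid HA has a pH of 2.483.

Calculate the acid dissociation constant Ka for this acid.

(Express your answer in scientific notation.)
K_a = 6.41e-05

[H⁺] = 10^(−pH) = 10^(−2.483) = 3.289e-03 M. For HA ⇌ H⁺ + A⁻, Ka = x²/(C − x) = (3.289e-03)²/(0.172 − 3.289e-03) = 6.41e-05.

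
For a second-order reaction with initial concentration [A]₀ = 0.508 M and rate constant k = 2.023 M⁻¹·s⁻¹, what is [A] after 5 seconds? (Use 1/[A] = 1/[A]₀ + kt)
0.0828 M

1/[A] = 1/[A]₀ + k·t = 1/0.508 + (2.023)·(5) = 1.9685 + 10.1150 = 12.0835
[A] = 1/12.0835 = 0.0828 M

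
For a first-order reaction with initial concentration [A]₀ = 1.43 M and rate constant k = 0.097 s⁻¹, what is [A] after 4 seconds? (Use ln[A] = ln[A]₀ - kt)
0.9701 M

ln[A] = ln[A]₀ - k·t = ln(1.43) - (0.097)·(4) = 0.3577 - 0.3880 = -0.0303
[A] = e^(-0.0303) = 0.9701 M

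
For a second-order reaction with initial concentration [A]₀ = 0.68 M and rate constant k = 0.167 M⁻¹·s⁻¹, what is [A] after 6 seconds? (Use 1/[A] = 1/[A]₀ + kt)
0.4044 M

1/[A] = 1/[A]₀ + k·t = 1/0.68 + (0.167)·(6) = 1.4706 + 1.0020 = 2.4726
[A] = 1/2.4726 = 0.4044 M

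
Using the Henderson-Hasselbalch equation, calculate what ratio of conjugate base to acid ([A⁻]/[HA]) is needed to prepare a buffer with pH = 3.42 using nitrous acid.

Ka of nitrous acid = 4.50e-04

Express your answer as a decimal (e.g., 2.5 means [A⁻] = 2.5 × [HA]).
[A⁻]/[HA] = 1.184

pKa = −log(4.50e-04) = 3.3468. pH = pKa + log([A⁻]/[HA]). 3.42 = 3.3468 + log(ratio). log(ratio) = 3.42 − 3.3468 = 0.0732. ratio = 10^(0.0732) = 1.184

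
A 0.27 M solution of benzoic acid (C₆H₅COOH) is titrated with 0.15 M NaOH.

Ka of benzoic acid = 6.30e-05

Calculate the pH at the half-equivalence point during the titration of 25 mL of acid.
pH = pKa = 4.20

At the half-equivalence point, [HA] = [A⁻], so by Henderson–Hasselbalch pH = pKa + log(1) = pKa.
pKa = −log(6.30e-05) = 4.20.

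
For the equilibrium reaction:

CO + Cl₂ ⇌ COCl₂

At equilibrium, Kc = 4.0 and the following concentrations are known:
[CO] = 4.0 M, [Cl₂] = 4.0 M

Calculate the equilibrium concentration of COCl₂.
[COCl₂] = 64.0000 M

Kc = ([COCl₂]) / ([CO] × [Cl₂]) = 4.0
[COCl₂]^1 = Kc · (reactant terms)/(other product terms) = 4.0 · 16 / 1 = 64
[COCl₂] = 64.0000 M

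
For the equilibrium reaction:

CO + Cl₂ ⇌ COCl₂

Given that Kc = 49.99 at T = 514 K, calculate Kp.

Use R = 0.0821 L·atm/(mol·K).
K_p = 1.1846

Δn = (moles gaseous products) − (moles gaseous reactants) = -1
T = 514 K; RT = 0.0821 × 514 = 42.1994
Kp = Kc·(RT)^Δn = 49.99 × (42.1994)^-1 = 49.99 × 0.023697 = 1.1846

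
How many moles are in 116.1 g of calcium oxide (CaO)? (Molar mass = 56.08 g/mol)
Moles = 116.1 g ÷ 56.08 g/mol = 2.07 mol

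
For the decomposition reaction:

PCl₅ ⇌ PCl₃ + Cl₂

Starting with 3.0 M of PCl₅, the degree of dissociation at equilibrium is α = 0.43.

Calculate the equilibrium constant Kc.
K_c = 0.9732

x = α·[A]₀ = 0.43 × 3.0 = 1.29 M dissociated.
At eq: [PCl₅] = 3.0 − 1.29 = 1.71 M; [PCl₃] = [Cl₂] = x = 1.29 M.
Kc = [PCl₃][Cl₂]/[PCl₅] = (1.29)²/1.71 = 0.9732.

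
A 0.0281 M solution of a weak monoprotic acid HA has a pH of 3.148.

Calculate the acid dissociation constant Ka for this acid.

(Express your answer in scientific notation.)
K_a = 1.85e-05

[H⁺] = 10^(−pH) = 10^(−3.148) = 7.112e-04 M. For HA ⇌ H⁺ + A⁻, Ka = x²/(C − x) = (7.112e-04)²/(0.0281 − 7.112e-04) = 1.85e-05.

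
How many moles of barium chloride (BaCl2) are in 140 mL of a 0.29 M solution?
Moles = Molarity × Volume (L)
Moles = 0.29 M × 0.14 L = 0.0406 mol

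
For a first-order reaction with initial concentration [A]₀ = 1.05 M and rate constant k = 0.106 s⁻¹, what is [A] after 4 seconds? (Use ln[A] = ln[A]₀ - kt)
0.6871 M

ln[A] = ln[A]₀ - k·t = ln(1.05) - (0.106)·(4) = 0.0488 - 0.4240 = -0.3752
[A] = e^(-0.3752) = 0.6871 M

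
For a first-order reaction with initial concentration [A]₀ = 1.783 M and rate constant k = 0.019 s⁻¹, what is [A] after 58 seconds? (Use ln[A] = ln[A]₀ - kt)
0.5923 M

ln[A] = ln[A]₀ - k·t = ln(1.783) - (0.019)·(58) = 0.5783 - 1.1020 = -0.5237
[A] = e^(-0.5237) = 0.5923 M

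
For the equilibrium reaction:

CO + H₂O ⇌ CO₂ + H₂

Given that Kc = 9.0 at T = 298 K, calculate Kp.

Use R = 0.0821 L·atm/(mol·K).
K_p = 9.0000

Δn = (moles gaseous products) − (moles gaseous reactants) = 0
T = 298 K; RT = 0.0821 × 298 = 24.4658
Kp = Kc·(RT)^Δn = 9.0 × (24.4658)^0 = 9.0 × 1 = 9.0000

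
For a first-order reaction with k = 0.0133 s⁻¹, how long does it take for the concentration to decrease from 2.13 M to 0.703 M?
83.35 s

From ln[A] = ln[A]₀ - k·t: t = ln([A]₀/[A])/k = ln(2.13/0.703)/0.0133 = ln(3.0299)/0.0133 = 1.1085/0.0133 = 83.35 s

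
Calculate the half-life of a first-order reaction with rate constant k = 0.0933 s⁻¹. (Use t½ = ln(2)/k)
7.43 s

t½ = ln(2)/k = 0.6931/0.0933 = 7.43 s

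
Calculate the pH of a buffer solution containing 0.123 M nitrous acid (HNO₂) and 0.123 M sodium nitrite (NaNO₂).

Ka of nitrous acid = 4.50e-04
pH = 3.35

pKa = -log(4.50e-04) = 3.35. pH = pKa + log([A⁻]/[HA]) = 3.35 + log(0.123/0.123)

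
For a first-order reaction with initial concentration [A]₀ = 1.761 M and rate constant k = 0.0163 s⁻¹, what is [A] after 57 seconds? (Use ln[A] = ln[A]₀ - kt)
0.6954 M

ln[A] = ln[A]₀ - k·t = ln(1.761) - (0.0163)·(57) = 0.5659 - 0.9291 = -0.3632
[A] = e^(-0.3632) = 0.6954 M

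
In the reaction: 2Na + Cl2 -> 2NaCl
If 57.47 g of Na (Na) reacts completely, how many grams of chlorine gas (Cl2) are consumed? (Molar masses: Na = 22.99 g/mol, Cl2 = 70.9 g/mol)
Moles of Na = 57.47 g ÷ 22.99 g/mol = 2.49978 mol
Mole ratio: 1 mol Cl2 / 2 mol Na
Moles of Cl2 = 2.49978 × (1/2) = 1.24989 mol
Mass of Cl2 = 1.24989 mol × 70.9 g/mol = 88.62 g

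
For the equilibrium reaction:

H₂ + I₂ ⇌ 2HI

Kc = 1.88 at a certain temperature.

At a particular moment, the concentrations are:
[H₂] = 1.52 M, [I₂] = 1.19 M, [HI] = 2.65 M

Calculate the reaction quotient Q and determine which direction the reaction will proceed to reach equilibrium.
Q = 3.882, Q > K, reaction proceeds reverse (toward reactants)

Q = ([HI]^2) / ([H₂] × [I₂])
  = ((2.65)^2) / ((1.52)·(1.19)) = 7.0225/1.8088 = 3.882
Since Q = 3.882 > Kc = 1.88, the reaction proceeds reverse (toward reactants) to reach equilibrium.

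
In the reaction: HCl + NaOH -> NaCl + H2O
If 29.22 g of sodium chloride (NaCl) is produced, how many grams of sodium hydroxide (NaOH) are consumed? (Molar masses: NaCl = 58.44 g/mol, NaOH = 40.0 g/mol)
Moles of NaCl = 29.22 g ÷ 58.44 g/mol = 0.5 mol
Mole ratio: 1 mol NaOH / 1 mol NaCl
Moles of NaOH = 0.5 × (1/1) = 0.5 mol
Mass of NaOH = 0.5 mol × 40.0 g/mol = 20 g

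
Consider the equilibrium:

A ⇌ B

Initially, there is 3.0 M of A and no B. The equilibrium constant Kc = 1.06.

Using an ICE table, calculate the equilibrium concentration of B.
[B] = 1.544 M

ICE: [A] = 3.0 − x, [B] = x.
Kc = x/(3.0 − x) = 1.06 ⇒ x = 1.06·3.0/(1 + 1.06) = 3.18/2.06 = 1.544.
[B] = x = 1.544 M.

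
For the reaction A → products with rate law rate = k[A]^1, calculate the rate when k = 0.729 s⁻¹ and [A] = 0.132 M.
0.09623 M/s

rate = k·[A]^1 = 0.729·(0.132)^1 = 0.729·0.132 = 0.09623 M/s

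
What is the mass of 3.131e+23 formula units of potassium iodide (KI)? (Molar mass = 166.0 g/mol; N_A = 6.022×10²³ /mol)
Moles = 3.131e+23 ÷ 6.022×10²³ = 0.519927 mol
Mass = 0.519927 mol × 166.0 g/mol = 86.31 g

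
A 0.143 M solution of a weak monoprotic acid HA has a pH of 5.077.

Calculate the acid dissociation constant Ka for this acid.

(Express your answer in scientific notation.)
K_a = 4.91e-10

[H⁺] = 10^(−pH) = 10^(−5.077) = 8.375e-06 M. For HA ⇌ H⁺ + A⁻, Ka = x²/(C − x) = (8.375e-06)²/(0.143 − 8.375e-06) = 4.91e-10.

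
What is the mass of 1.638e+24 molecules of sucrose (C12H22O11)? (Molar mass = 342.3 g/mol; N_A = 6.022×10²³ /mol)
Moles = 1.638e+24 ÷ 6.022×10²³ = 2.72003 mol
Mass = 2.72003 mol × 342.3 g/mol = 931.1 g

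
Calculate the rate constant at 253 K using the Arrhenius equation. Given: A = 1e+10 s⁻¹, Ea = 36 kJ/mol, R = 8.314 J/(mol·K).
3.69e+02 s⁻¹

k = A·exp(-Ea/(R·T)) = 1e+10·exp(-36000/(8.314·253)) = 1e+10·exp(-17.1148) = 1e+10·3.6909e-08 = 3.69e+02 s⁻¹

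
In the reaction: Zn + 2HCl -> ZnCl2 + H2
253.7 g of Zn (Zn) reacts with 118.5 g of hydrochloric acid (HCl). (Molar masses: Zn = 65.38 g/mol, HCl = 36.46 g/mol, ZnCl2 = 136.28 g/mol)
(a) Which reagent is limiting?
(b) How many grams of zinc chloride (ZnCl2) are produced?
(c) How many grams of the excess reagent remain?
(a) HCl, (b) 221.5 g, (c) 147.5 g

Moles of Zn = 253.7 g ÷ 65.38 g/mol = 3.88039 mol
Moles of HCl = 118.5 g ÷ 36.46 g/mol = 3.25014 mol
Moles ÷ coefficient: Zn: 3.88039/1 = 3.88, HCl: 3.25014/2 = 1.625
(a) HCl has the smaller value, so HCl is the limiting reagent.
(b) Moles of ZnCl2 = 3.25014 mol HCl × (1/2) = 1.62507 mol; mass = 1.62507 mol × 136.28 g/mol = 221.5 g
(c) Zn consumed = 3.25014 × (1/2) = 1.62507 mol; remaining = 3.88039 − 1.62507 = 2.25532 mol; mass = 2.25532 mol × 65.38 g/mol = 147.5 g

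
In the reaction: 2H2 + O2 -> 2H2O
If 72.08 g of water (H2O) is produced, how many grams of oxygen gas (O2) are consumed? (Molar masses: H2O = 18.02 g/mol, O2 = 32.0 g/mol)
Moles of H2O = 72.08 g ÷ 18.02 g/mol = 4 mol
Mole ratio: 1 mol O2 / 2 mol H2O
Moles of O2 = 4 × (1/2) = 2 mol
Mass of O2 = 2 mol × 32.0 g/mol = 64 g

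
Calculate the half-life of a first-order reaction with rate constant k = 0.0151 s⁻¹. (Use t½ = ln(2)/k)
45.90 s

t½ = ln(2)/k = 0.6931/0.0151 = 45.90 s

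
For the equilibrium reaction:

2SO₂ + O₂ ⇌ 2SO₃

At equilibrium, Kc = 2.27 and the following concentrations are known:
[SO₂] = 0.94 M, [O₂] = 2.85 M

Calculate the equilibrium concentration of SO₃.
[SO₃] = 2.3909 M

Kc = ([SO₃]^2) / ([SO₂]^2 × [O₂]) = 2.27
[SO₃]^2 = Kc · (reactant terms)/(other product terms) = 2.27 · 2.5183 / 1 = 5.7165
[SO₃] = (5.7165)^(1/2) = 2.3909 M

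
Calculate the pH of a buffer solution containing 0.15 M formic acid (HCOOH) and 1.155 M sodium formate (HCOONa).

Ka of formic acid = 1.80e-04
pH = 4.63

pKa = -log(1.80e-04) = 3.74. pH = pKa + log([A⁻]/[HA]) = 3.74 + log(1.155/0.15)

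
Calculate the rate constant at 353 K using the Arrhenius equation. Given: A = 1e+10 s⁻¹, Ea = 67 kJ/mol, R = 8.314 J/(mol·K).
1.22e+00 s⁻¹

k = A·exp(-Ea/(R·T)) = 1e+10·exp(-67000/(8.314·353)) = 1e+10·exp(-22.8292) = 1e+10·1.2174e-10 = 1.22e+00 s⁻¹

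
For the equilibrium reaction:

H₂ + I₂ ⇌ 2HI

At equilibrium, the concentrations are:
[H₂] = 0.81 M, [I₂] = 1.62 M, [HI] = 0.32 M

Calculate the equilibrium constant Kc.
K_c = 0.0780

Kc = ([HI]^2) / ([H₂] × [I₂])
   = ((0.32)^2) / ((0.81)·(1.62))
   = 0.1024 / 1.3122 = 0.0780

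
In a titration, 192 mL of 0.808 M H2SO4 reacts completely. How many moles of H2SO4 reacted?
Moles = Molarity × Volume (L)
Moles = 0.808 M × 0.192 L = 0.1551 mol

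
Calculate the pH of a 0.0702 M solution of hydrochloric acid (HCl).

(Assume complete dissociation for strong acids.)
pH = 1.15

[H⁺] = 0.0702 M for strong acid. pH = -log[H⁺] = -log(0.0702)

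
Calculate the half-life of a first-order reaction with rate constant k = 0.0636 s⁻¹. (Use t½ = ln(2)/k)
10.90 s

t½ = ln(2)/k = 0.6931/0.0636 = 10.90 s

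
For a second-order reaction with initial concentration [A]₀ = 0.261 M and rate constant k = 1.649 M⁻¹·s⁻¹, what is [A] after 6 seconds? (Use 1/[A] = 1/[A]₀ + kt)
0.0729 M

1/[A] = 1/[A]₀ + k·t = 1/0.261 + (1.649)·(6) = 3.8314 + 9.8940 = 13.7254
[A] = 1/13.7254 = 0.0729 M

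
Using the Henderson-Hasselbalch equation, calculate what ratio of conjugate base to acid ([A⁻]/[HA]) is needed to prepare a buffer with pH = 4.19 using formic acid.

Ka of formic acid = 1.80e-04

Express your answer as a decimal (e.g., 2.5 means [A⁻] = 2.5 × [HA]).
[A⁻]/[HA] = 2.788

pKa = −log(1.80e-04) = 3.7447. pH = pKa + log([A⁻]/[HA]). 4.19 = 3.7447 + log(ratio). log(ratio) = 4.19 − 3.7447 = 0.4453. ratio = 10^(0.4453) = 2.788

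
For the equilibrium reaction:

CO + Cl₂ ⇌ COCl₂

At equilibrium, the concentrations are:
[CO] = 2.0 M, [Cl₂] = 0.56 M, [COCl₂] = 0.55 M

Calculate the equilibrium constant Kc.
K_c = 0.4911

Kc = ([COCl₂]) / ([CO] × [Cl₂])
   = ((0.55)) / ((2.0)·(0.56))
   = 0.55 / 1.12 = 0.4911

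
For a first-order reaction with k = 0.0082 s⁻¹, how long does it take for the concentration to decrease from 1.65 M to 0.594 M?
124.59 s

From ln[A] = ln[A]₀ - k·t: t = ln([A]₀/[A])/k = ln(1.65/0.594)/0.0082 = ln(2.7778)/0.0082 = 1.0217/0.0082 = 124.59 s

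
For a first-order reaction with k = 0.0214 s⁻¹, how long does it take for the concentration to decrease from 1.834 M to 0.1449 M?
118.61 s

From ln[A] = ln[A]₀ - k·t: t = ln([A]₀/[A])/k = ln(1.834/0.1449)/0.0214 = ln(12.6570)/0.0214 = 2.5382/0.0214 = 118.61 s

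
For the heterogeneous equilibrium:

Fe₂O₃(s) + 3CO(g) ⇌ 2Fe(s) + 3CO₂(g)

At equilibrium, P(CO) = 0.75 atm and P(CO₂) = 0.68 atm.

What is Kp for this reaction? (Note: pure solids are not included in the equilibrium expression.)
K_p = 0.745

Solids (Fe₂O₃, Fe) are excluded.
Kp = P(CO₂)³/P(CO)³ = (0.68)³/(0.75)³ = 0.3144/0.4219 = 0.745.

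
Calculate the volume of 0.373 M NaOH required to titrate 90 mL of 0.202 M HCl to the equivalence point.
V_{base} = 48.7 mL

At equivalence: moles acid = moles base.
moles HCl = 0.202 M × 0.09 L = 0.01818 mol
V_NaOH = 0.01818 mol ÷ 0.373 M = 0.04874 L = 48.7 mL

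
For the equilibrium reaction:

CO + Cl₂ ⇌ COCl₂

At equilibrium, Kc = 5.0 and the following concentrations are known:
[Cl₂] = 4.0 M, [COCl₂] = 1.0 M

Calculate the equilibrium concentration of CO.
[CO] = 0.0500 M

Kc = ([COCl₂]) / ([CO] × [Cl₂]) = 5.0
[CO]^1 = (product terms)/(Kc · other reactant terms) = 1 / (5.0 · 4) = 0.05
[CO] = 0.0500 M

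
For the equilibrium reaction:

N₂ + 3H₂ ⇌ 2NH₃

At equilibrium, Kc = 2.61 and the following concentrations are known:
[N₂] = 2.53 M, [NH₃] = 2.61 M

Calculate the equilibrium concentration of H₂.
[H₂] = 1.0104 M

Kc = ([NH₃]^2) / ([N₂] × [H₂]^3) = 2.61
[H₂]^3 = (product terms)/(Kc · other reactant terms) = 6.8121 / (2.61 · 2.53) = 1.0316
[H₂] = (1.0316)^(1/3) = 1.0104 M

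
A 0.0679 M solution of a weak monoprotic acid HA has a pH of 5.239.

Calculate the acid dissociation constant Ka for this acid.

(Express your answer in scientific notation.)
K_a = 4.90e-10

[H⁺] = 10^(−pH) = 10^(−5.239) = 5.768e-06 M. For HA ⇌ H⁺ + A⁻, Ka = x²/(C − x) = (5.768e-06)²/(0.0679 − 5.768e-06) = 4.90e-10.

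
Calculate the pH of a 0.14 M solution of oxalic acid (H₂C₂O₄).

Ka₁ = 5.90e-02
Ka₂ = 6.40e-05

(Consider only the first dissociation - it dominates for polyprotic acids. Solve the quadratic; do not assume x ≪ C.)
pH = 1.18

x² + Ka₁·x − Ka₁·C = 0 with Ka₁ = 5.90e-02, C = 0.14.
x = (−Ka₁ + √(Ka₁² + 4·Ka₁·C))/2 = 6.6052e-02 M, so pH = 1.18.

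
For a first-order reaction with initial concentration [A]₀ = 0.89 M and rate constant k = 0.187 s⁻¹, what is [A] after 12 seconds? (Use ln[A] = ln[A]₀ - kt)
0.0944 M

ln[A] = ln[A]₀ - k·t = ln(0.89) - (0.187)·(12) = -0.1165 - 2.2440 = -2.3605
[A] = e^(-2.3605) = 0.0944 M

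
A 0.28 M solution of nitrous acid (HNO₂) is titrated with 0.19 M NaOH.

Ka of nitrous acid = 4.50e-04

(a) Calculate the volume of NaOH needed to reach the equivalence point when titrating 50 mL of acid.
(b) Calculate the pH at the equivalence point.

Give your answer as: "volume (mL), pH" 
V = 73.7 mL, pH = 8.20

(a) At equivalence: moles acid = moles base.
moles acid = 0.28 × 0.05 = 0.014 mol; V_NaOH = 0.014/0.19 = 0.07368 L = 73.7 mL.
(b) At equivalence, all acid → conjugate base A⁻ at [A⁻] = 0.014/0.1237 = 0.1132 M.
Kb = Kw/Ka = 1.0e-14/4.50e-04 = 2.222e-11; [OH⁻] = √(Kb·[A⁻]) = 1.586e-06; pOH = 5.80; pH = 14 − pOH = 8.20.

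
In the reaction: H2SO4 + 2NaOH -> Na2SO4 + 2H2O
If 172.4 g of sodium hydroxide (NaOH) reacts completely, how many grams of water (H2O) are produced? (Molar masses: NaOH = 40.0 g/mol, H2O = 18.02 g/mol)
Moles of NaOH = 172.4 g ÷ 40.0 g/mol = 4.31 mol
Mole ratio: 2 mol H2O / 2 mol NaOH
Moles of H2O = 4.31 × (2/2) = 4.31 mol
Mass of H2O = 4.31 mol × 18.02 g/mol = 77.67 g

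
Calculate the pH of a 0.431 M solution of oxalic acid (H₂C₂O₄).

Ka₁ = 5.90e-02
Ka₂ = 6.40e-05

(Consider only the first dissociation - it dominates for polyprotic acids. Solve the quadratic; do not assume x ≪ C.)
pH = 0.88

x² + Ka₁·x − Ka₁·C = 0 with Ka₁ = 5.90e-02, C = 0.431.
x = (−Ka₁ + √(Ka₁² + 4·Ka₁·C))/2 = 1.3267e-01 M, so pH = 0.88.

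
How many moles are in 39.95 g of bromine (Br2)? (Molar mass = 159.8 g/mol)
Moles = 39.95 g ÷ 159.8 g/mol = 0.25 mol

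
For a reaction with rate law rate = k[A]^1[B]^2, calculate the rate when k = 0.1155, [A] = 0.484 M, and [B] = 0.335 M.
0.006274 M/s

rate = k·[A]^1·[B]^2 = 0.1155·(0.484)^1·(0.335)^2 = 0.1155·0.484·0.112225 = 0.006274 M/s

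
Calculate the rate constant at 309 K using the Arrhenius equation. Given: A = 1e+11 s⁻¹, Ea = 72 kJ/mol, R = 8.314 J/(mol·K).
6.74e-02 s⁻¹

k = A·exp(-Ea/(R·T)) = 1e+11·exp(-72000/(8.314·309)) = 1e+11·exp(-28.0262) = 1e+11·6.7357e-13 = 6.74e-02 s⁻¹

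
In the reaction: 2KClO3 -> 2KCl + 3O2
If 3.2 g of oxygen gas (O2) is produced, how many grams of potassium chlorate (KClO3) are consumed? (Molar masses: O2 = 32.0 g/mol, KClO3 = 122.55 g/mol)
Moles of O2 = 3.2 g ÷ 32.0 g/mol = 0.1 mol
Mole ratio: 2 mol KClO3 / 3 mol O2
Moles of KClO3 = 0.1 × (2/3) = 0.0666667 mol
Mass of KClO3 = 0.0666667 mol × 122.55 g/mol = 8.17 g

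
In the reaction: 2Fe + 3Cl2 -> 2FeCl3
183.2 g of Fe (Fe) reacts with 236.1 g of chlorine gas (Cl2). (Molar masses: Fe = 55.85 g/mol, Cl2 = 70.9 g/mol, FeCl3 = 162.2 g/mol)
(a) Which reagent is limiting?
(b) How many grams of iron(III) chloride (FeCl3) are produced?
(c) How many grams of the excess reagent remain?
(a) Cl2, (b) 360.1 g, (c) 59.21 g

Moles of Fe = 183.2 g ÷ 55.85 g/mol = 3.28021 mol
Moles of Cl2 = 236.1 g ÷ 70.9 g/mol = 3.33004 mol
Moles ÷ coefficient: Fe: 3.28021/2 = 1.64, Cl2: 3.33004/3 = 1.11
(a) Cl2 has the smaller value, so Cl2 is the limiting reagent.
(b) Moles of FeCl3 = 3.33004 mol Cl2 × (2/3) = 2.22003 mol; mass = 2.22003 mol × 162.2 g/mol = 360.1 g
(c) Fe consumed = 3.33004 × (2/3) = 2.22003 mol; remaining = 3.28021 − 2.22003 = 1.06019 mol; mass = 1.06019 mol × 55.85 g/mol = 59.21 g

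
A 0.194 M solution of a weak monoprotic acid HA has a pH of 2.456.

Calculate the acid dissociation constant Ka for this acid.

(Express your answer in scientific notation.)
K_a = 6.43e-05

[H⁺] = 10^(−pH) = 10^(−2.456) = 3.499e-03 M. For HA ⇌ H⁺ + A⁻, Ka = x²/(C − x) = (3.499e-03)²/(0.194 − 3.499e-03) = 6.43e-05.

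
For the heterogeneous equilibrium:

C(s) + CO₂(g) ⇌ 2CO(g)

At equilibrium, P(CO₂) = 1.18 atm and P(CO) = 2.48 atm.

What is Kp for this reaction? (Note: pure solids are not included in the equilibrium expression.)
K_p = 5.212

Solid C is excluded.
Kp = P(CO)²/P(CO₂) = (2.48)²/1.18 = 6.15/1.18 = 5.212.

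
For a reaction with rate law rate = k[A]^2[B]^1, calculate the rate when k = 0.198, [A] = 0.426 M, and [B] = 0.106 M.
0.003809 M/s

rate = k·[A]^2·[B]^1 = 0.198·(0.426)^2·(0.106)^1 = 0.198·0.181476·0.106 = 0.003809 M/s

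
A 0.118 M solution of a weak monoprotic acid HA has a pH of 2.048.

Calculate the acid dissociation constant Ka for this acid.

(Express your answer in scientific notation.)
K_a = 7.35e-04

[H⁺] = 10^(−pH) = 10^(−2.048) = 8.954e-03 M. For HA ⇌ H⁺ + A⁻, Ka = x²/(C − x) = (8.954e-03)²/(0.118 − 8.954e-03) = 7.35e-04.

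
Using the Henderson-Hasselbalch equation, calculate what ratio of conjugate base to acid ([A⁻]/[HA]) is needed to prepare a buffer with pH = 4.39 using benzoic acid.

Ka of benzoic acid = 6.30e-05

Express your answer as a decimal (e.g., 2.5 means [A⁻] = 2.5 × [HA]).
[A⁻]/[HA] = 1.546

pKa = −log(6.30e-05) = 4.2007. pH = pKa + log([A⁻]/[HA]). 4.39 = 4.2007 + log(ratio). log(ratio) = 4.39 − 4.2007 = 0.1893. ratio = 10^(0.1893) = 1.546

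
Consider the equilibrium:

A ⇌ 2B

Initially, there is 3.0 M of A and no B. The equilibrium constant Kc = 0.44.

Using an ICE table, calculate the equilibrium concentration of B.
[B] = 1.044 M

ICE: [A] = 3.0 − x, [B] = 2x.
Kc = (2x)²/(3.0 − x) = 0.44 ⇒ 4x² + 0.44x − 1.32 = 0.
x = (−0.44 + √(0.44² + 4·4·1.32))/(2·4) = (−0.44 + √21.314)/8 = 0.52208.
[B] = 2x = 1.044 M.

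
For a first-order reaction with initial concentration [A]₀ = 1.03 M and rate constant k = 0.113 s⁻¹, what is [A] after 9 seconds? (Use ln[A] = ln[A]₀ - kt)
0.3725 M

ln[A] = ln[A]₀ - k·t = ln(1.03) - (0.113)·(9) = 0.0296 - 1.0170 = -0.9874
[A] = e^(-0.9874) = 0.3725 M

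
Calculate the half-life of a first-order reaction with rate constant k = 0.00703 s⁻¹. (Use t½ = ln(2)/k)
98.60 s

t½ = ln(2)/k = 0.6931/0.00703 = 98.60 s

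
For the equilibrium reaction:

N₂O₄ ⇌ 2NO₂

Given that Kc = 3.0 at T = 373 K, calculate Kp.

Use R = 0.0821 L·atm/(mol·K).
K_p = 91.8699

Δn = (moles gaseous products) − (moles gaseous reactants) = 1
T = 373 K; RT = 0.0821 × 373 = 30.6233
Kp = Kc·(RT)^Δn = 3.0 × (30.6233)^1 = 3.0 × 30.6233 = 91.8699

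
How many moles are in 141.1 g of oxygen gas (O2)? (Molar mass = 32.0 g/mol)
Moles = 141.1 g ÷ 32.0 g/mol = 4.409 mol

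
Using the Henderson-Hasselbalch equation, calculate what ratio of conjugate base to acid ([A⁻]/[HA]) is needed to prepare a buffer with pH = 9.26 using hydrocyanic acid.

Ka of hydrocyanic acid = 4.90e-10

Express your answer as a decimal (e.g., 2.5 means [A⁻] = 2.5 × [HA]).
[A⁻]/[HA] = 0.892

pKa = −log(4.90e-10) = 9.3098. pH = pKa + log([A⁻]/[HA]). 9.26 = 9.3098 + log(ratio). log(ratio) = 9.26 − 9.3098 = -0.0498. ratio = 10^(-0.0498) = 0.892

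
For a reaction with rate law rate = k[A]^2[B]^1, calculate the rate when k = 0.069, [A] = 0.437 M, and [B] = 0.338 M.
0.004454 M/s

rate = k·[A]^2·[B]^1 = 0.069·(0.437)^2·(0.338)^1 = 0.069·0.190969·0.338 = 0.004454 M/s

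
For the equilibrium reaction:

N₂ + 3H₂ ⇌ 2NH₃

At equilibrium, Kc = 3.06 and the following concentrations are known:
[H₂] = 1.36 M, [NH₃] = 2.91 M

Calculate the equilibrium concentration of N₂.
[N₂] = 1.1001 M

Kc = ([NH₃]^2) / ([N₂] × [H₂]^3) = 3.06
[N₂]^1 = (product terms)/(Kc · other reactant terms) = 8.4681 / (3.06 · 2.5155) = 1.1001
[N₂] = 1.1001 M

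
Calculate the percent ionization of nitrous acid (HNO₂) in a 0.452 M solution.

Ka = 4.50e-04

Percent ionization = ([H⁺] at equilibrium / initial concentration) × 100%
Percent ionization = 3.11%

Let x = [H⁺]. Ka = x²/(C - x) ⇒ x² + (4.50e-04)x - (4.50e-04)(0.452) = 0. x = 1.4039e-02. Percent = (1.4039e-02/0.452) × 100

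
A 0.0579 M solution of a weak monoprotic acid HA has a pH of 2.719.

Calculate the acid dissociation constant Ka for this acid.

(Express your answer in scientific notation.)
K_a = 6.51e-05

[H⁺] = 10^(−pH) = 10^(−2.719) = 1.910e-03 M. For HA ⇌ H⁺ + A⁻, Ka = x²/(C − x) = (1.910e-03)²/(0.0579 − 1.910e-03) = 6.51e-05.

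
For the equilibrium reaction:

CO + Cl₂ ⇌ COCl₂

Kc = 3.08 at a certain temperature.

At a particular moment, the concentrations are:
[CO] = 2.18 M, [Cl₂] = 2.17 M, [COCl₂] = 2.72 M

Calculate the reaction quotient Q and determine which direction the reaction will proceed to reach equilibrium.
Q = 0.575, Q < K, reaction proceeds forward (toward products)

Q = ([COCl₂]) / ([CO] × [Cl₂])
  = ((2.72)) / ((2.18)·(2.17)) = 2.72/4.7306 = 0.575
Since Q = 0.575 < Kc = 3.08, the reaction proceeds forward (toward products) to reach equilibrium.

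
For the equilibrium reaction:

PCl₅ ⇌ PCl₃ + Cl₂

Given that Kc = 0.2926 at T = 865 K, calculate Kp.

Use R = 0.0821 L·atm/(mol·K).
K_p = 20.7794

Δn = (moles gaseous products) − (moles gaseous reactants) = 1
T = 865 K; RT = 0.0821 × 865 = 71.0165
Kp = Kc·(RT)^Δn = 0.2926 × (71.0165)^1 = 0.2926 × 71.0165 = 20.7794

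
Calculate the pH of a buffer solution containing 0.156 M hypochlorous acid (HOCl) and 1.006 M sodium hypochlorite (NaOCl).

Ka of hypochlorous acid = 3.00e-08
pH = 8.33

pKa = -log(3.00e-08) = 7.52. pH = pKa + log([A⁻]/[HA]) = 7.52 + log(1.006/0.156)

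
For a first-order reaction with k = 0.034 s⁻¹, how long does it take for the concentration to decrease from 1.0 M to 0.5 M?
20.39 s

From ln[A] = ln[A]₀ - k·t: t = ln([A]₀/[A])/k = ln(1.0/0.5)/0.034 = ln(2.0000)/0.034 = 0.6931/0.034 = 20.39 s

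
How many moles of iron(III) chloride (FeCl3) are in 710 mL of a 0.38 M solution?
Moles = Molarity × Volume (L)
Moles = 0.38 M × 0.71 L = 0.2698 mol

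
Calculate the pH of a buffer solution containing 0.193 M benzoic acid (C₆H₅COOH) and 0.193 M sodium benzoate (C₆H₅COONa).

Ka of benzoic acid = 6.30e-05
pH = 4.20

pKa = -log(6.30e-05) = 4.20. pH = pKa + log([A⁻]/[HA]) = 4.20 + log(0.193/0.193)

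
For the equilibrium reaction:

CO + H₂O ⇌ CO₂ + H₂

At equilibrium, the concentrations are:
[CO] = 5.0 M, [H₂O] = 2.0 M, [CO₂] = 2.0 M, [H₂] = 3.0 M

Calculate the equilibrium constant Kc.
K_c = 0.6000

Kc = ([CO₂] × [H₂]) / ([CO] × [H₂O])
   = ((2.0)·(3.0)) / ((5.0)·(2.0))
   = 6 / 10 = 0.6000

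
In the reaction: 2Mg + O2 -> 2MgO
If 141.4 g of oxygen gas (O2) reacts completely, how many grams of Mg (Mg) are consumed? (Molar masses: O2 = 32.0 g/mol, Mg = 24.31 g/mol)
Moles of O2 = 141.4 g ÷ 32.0 g/mol = 4.41875 mol
Mole ratio: 2 mol Mg / 1 mol O2
Moles of Mg = 4.41875 × (2/1) = 8.8375 mol
Mass of Mg = 8.8375 mol × 24.31 g/mol = 214.8 g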